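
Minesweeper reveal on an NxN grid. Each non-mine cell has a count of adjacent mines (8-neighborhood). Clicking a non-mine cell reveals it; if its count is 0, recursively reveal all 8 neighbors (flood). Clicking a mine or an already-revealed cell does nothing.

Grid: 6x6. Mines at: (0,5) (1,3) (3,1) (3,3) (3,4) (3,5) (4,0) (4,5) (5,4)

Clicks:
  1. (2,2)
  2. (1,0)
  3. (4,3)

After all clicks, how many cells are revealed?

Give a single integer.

Click 1 (2,2) count=3: revealed 1 new [(2,2)] -> total=1
Click 2 (1,0) count=0: revealed 8 new [(0,0) (0,1) (0,2) (1,0) (1,1) (1,2) (2,0) (2,1)] -> total=9
Click 3 (4,3) count=3: revealed 1 new [(4,3)] -> total=10

Answer: 10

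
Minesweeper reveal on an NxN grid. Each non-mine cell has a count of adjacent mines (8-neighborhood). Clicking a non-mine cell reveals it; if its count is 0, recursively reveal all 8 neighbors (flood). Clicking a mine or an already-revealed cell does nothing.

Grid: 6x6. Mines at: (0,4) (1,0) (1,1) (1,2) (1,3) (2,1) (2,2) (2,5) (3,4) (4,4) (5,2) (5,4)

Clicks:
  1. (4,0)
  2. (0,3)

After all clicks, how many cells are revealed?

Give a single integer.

Click 1 (4,0) count=0: revealed 6 new [(3,0) (3,1) (4,0) (4,1) (5,0) (5,1)] -> total=6
Click 2 (0,3) count=3: revealed 1 new [(0,3)] -> total=7

Answer: 7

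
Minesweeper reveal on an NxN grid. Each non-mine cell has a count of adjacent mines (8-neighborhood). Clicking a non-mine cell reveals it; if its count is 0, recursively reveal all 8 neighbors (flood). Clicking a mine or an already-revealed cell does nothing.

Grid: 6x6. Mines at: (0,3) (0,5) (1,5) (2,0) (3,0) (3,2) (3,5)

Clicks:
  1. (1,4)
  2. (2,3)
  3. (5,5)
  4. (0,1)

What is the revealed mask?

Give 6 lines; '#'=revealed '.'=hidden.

Click 1 (1,4) count=3: revealed 1 new [(1,4)] -> total=1
Click 2 (2,3) count=1: revealed 1 new [(2,3)] -> total=2
Click 3 (5,5) count=0: revealed 12 new [(4,0) (4,1) (4,2) (4,3) (4,4) (4,5) (5,0) (5,1) (5,2) (5,3) (5,4) (5,5)] -> total=14
Click 4 (0,1) count=0: revealed 6 new [(0,0) (0,1) (0,2) (1,0) (1,1) (1,2)] -> total=20

Answer: ###...
###.#.
...#..
......
######
######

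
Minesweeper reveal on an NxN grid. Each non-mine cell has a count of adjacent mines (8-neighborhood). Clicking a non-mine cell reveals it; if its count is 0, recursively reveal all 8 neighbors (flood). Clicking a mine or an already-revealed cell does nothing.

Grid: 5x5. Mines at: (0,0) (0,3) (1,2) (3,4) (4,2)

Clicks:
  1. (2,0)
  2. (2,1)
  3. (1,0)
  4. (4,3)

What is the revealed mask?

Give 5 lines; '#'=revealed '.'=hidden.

Click 1 (2,0) count=0: revealed 8 new [(1,0) (1,1) (2,0) (2,1) (3,0) (3,1) (4,0) (4,1)] -> total=8
Click 2 (2,1) count=1: revealed 0 new [(none)] -> total=8
Click 3 (1,0) count=1: revealed 0 new [(none)] -> total=8
Click 4 (4,3) count=2: revealed 1 new [(4,3)] -> total=9

Answer: .....
##...
##...
##...
##.#.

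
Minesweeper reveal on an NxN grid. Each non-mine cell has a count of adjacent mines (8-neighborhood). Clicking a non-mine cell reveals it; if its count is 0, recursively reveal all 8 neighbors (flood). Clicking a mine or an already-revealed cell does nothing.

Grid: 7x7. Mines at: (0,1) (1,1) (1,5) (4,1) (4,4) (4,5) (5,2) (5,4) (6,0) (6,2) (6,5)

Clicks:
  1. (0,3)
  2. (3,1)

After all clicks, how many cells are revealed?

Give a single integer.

Answer: 13

Derivation:
Click 1 (0,3) count=0: revealed 12 new [(0,2) (0,3) (0,4) (1,2) (1,3) (1,4) (2,2) (2,3) (2,4) (3,2) (3,3) (3,4)] -> total=12
Click 2 (3,1) count=1: revealed 1 new [(3,1)] -> total=13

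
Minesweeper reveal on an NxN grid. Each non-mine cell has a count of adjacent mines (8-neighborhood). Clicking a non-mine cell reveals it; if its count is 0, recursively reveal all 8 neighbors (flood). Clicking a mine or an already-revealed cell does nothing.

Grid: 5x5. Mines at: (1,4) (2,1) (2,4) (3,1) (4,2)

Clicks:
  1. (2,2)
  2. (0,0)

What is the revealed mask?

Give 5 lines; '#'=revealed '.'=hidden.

Click 1 (2,2) count=2: revealed 1 new [(2,2)] -> total=1
Click 2 (0,0) count=0: revealed 8 new [(0,0) (0,1) (0,2) (0,3) (1,0) (1,1) (1,2) (1,3)] -> total=9

Answer: ####.
####.
..#..
.....
.....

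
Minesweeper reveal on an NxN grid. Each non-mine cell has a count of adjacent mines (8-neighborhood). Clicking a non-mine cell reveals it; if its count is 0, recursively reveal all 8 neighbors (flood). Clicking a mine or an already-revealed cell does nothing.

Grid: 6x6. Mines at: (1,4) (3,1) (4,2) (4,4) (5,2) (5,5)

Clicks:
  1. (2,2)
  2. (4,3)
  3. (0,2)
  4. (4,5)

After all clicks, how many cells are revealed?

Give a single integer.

Answer: 14

Derivation:
Click 1 (2,2) count=1: revealed 1 new [(2,2)] -> total=1
Click 2 (4,3) count=3: revealed 1 new [(4,3)] -> total=2
Click 3 (0,2) count=0: revealed 11 new [(0,0) (0,1) (0,2) (0,3) (1,0) (1,1) (1,2) (1,3) (2,0) (2,1) (2,3)] -> total=13
Click 4 (4,5) count=2: revealed 1 new [(4,5)] -> total=14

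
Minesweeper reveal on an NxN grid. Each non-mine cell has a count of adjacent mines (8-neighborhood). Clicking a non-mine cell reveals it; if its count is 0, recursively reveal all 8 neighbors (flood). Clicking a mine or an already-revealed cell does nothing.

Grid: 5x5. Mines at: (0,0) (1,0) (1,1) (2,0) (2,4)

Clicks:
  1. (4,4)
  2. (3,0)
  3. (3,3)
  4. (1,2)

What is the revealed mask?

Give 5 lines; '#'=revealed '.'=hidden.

Answer: .....
..#..
.###.
#####
#####

Derivation:
Click 1 (4,4) count=0: revealed 13 new [(2,1) (2,2) (2,3) (3,0) (3,1) (3,2) (3,3) (3,4) (4,0) (4,1) (4,2) (4,3) (4,4)] -> total=13
Click 2 (3,0) count=1: revealed 0 new [(none)] -> total=13
Click 3 (3,3) count=1: revealed 0 new [(none)] -> total=13
Click 4 (1,2) count=1: revealed 1 new [(1,2)] -> total=14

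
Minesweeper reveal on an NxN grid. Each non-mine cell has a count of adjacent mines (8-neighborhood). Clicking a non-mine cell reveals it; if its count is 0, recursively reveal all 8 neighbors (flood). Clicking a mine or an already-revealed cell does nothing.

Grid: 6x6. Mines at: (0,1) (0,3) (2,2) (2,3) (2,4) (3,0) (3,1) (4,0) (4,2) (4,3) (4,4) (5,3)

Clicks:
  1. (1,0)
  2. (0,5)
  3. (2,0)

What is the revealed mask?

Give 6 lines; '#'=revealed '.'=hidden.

Answer: ....##
#...##
#.....
......
......
......

Derivation:
Click 1 (1,0) count=1: revealed 1 new [(1,0)] -> total=1
Click 2 (0,5) count=0: revealed 4 new [(0,4) (0,5) (1,4) (1,5)] -> total=5
Click 3 (2,0) count=2: revealed 1 new [(2,0)] -> total=6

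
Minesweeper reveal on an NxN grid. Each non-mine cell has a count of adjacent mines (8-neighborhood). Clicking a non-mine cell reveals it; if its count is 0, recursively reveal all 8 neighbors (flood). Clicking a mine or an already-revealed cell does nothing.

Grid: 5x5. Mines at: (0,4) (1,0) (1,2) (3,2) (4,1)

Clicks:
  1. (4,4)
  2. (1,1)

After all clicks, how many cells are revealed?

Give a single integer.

Click 1 (4,4) count=0: revealed 8 new [(1,3) (1,4) (2,3) (2,4) (3,3) (3,4) (4,3) (4,4)] -> total=8
Click 2 (1,1) count=2: revealed 1 new [(1,1)] -> total=9

Answer: 9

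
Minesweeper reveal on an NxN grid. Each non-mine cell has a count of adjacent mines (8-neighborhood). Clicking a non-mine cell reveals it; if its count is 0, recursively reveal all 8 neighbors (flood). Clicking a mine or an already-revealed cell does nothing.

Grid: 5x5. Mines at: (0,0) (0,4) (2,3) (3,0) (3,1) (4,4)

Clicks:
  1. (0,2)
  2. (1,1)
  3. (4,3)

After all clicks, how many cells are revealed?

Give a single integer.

Click 1 (0,2) count=0: revealed 6 new [(0,1) (0,2) (0,3) (1,1) (1,2) (1,3)] -> total=6
Click 2 (1,1) count=1: revealed 0 new [(none)] -> total=6
Click 3 (4,3) count=1: revealed 1 new [(4,3)] -> total=7

Answer: 7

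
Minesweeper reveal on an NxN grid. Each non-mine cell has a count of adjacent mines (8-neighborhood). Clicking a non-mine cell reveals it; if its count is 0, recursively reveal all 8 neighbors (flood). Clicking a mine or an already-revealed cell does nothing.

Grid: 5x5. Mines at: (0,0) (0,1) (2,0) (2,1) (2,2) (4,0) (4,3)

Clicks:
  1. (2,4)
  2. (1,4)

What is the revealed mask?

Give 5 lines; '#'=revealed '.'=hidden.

Click 1 (2,4) count=0: revealed 10 new [(0,2) (0,3) (0,4) (1,2) (1,3) (1,4) (2,3) (2,4) (3,3) (3,4)] -> total=10
Click 2 (1,4) count=0: revealed 0 new [(none)] -> total=10

Answer: ..###
..###
...##
...##
.....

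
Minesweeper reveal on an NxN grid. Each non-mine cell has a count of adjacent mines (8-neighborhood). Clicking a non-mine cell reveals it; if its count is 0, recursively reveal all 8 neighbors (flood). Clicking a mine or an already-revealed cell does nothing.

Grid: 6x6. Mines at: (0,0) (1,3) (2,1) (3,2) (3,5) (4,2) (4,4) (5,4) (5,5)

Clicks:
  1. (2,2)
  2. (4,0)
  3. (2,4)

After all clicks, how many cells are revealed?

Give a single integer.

Click 1 (2,2) count=3: revealed 1 new [(2,2)] -> total=1
Click 2 (4,0) count=0: revealed 6 new [(3,0) (3,1) (4,0) (4,1) (5,0) (5,1)] -> total=7
Click 3 (2,4) count=2: revealed 1 new [(2,4)] -> total=8

Answer: 8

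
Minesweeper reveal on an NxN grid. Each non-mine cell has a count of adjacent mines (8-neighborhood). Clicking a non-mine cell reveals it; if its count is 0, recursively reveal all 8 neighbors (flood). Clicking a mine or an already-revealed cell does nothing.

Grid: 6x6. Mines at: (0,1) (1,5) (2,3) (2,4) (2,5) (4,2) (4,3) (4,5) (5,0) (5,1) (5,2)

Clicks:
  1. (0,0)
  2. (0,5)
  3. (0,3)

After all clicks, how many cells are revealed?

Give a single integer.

Click 1 (0,0) count=1: revealed 1 new [(0,0)] -> total=1
Click 2 (0,5) count=1: revealed 1 new [(0,5)] -> total=2
Click 3 (0,3) count=0: revealed 6 new [(0,2) (0,3) (0,4) (1,2) (1,3) (1,4)] -> total=8

Answer: 8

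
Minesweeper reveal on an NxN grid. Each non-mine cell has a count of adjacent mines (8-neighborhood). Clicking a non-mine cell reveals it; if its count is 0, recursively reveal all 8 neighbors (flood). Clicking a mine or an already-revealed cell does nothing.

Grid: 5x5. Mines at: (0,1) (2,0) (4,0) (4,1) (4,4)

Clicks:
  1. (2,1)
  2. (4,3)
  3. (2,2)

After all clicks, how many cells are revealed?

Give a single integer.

Answer: 16

Derivation:
Click 1 (2,1) count=1: revealed 1 new [(2,1)] -> total=1
Click 2 (4,3) count=1: revealed 1 new [(4,3)] -> total=2
Click 3 (2,2) count=0: revealed 14 new [(0,2) (0,3) (0,4) (1,1) (1,2) (1,3) (1,4) (2,2) (2,3) (2,4) (3,1) (3,2) (3,3) (3,4)] -> total=16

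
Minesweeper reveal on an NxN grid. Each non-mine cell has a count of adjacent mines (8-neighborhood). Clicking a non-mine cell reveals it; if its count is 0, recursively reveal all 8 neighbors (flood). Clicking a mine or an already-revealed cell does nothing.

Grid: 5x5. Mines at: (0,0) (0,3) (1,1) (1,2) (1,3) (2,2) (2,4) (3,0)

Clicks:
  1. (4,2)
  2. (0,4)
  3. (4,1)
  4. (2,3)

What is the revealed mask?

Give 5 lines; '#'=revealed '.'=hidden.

Click 1 (4,2) count=0: revealed 8 new [(3,1) (3,2) (3,3) (3,4) (4,1) (4,2) (4,3) (4,4)] -> total=8
Click 2 (0,4) count=2: revealed 1 new [(0,4)] -> total=9
Click 3 (4,1) count=1: revealed 0 new [(none)] -> total=9
Click 4 (2,3) count=4: revealed 1 new [(2,3)] -> total=10

Answer: ....#
.....
...#.
.####
.####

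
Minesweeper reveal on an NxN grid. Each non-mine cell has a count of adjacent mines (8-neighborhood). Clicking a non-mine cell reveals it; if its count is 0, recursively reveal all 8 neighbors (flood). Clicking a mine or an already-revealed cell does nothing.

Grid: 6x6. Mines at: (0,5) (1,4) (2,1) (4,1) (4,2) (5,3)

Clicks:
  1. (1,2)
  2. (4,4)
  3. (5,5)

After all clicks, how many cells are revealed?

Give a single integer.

Click 1 (1,2) count=1: revealed 1 new [(1,2)] -> total=1
Click 2 (4,4) count=1: revealed 1 new [(4,4)] -> total=2
Click 3 (5,5) count=0: revealed 10 new [(2,3) (2,4) (2,5) (3,3) (3,4) (3,5) (4,3) (4,5) (5,4) (5,5)] -> total=12

Answer: 12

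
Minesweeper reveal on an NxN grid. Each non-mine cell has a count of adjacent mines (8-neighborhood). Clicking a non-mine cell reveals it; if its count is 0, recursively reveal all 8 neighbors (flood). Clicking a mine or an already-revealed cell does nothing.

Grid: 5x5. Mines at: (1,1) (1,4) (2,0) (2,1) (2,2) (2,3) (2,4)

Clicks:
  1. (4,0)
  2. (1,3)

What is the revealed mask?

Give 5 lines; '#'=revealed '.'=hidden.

Click 1 (4,0) count=0: revealed 10 new [(3,0) (3,1) (3,2) (3,3) (3,4) (4,0) (4,1) (4,2) (4,3) (4,4)] -> total=10
Click 2 (1,3) count=4: revealed 1 new [(1,3)] -> total=11

Answer: .....
...#.
.....
#####
#####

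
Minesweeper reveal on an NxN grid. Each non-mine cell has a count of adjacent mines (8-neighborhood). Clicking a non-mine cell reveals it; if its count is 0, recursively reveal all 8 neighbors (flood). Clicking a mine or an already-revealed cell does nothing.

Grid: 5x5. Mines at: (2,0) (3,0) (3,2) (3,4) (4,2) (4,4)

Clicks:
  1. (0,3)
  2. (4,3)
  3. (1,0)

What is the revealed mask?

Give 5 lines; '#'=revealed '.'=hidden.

Click 1 (0,3) count=0: revealed 14 new [(0,0) (0,1) (0,2) (0,3) (0,4) (1,0) (1,1) (1,2) (1,3) (1,4) (2,1) (2,2) (2,3) (2,4)] -> total=14
Click 2 (4,3) count=4: revealed 1 new [(4,3)] -> total=15
Click 3 (1,0) count=1: revealed 0 new [(none)] -> total=15

Answer: #####
#####
.####
.....
...#.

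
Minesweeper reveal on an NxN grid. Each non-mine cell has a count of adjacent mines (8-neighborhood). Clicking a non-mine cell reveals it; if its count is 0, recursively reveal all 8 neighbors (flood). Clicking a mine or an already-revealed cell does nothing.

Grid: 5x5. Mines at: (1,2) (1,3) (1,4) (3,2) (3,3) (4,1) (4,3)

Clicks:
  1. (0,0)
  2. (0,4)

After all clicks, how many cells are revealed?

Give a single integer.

Click 1 (0,0) count=0: revealed 8 new [(0,0) (0,1) (1,0) (1,1) (2,0) (2,1) (3,0) (3,1)] -> total=8
Click 2 (0,4) count=2: revealed 1 new [(0,4)] -> total=9

Answer: 9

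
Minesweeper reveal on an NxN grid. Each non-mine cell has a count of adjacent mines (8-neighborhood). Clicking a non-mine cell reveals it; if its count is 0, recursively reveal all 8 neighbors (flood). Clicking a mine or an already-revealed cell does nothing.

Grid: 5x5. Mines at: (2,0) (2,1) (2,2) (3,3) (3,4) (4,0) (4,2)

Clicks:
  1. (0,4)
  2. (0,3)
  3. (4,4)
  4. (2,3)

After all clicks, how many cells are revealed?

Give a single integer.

Click 1 (0,4) count=0: revealed 12 new [(0,0) (0,1) (0,2) (0,3) (0,4) (1,0) (1,1) (1,2) (1,3) (1,4) (2,3) (2,4)] -> total=12
Click 2 (0,3) count=0: revealed 0 new [(none)] -> total=12
Click 3 (4,4) count=2: revealed 1 new [(4,4)] -> total=13
Click 4 (2,3) count=3: revealed 0 new [(none)] -> total=13

Answer: 13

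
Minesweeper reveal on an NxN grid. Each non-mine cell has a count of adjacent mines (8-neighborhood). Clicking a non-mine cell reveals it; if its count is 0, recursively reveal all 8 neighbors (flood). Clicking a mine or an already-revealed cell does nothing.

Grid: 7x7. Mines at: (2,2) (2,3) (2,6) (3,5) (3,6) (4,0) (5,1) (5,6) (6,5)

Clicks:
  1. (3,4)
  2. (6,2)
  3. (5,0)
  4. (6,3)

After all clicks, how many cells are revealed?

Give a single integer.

Answer: 13

Derivation:
Click 1 (3,4) count=2: revealed 1 new [(3,4)] -> total=1
Click 2 (6,2) count=1: revealed 1 new [(6,2)] -> total=2
Click 3 (5,0) count=2: revealed 1 new [(5,0)] -> total=3
Click 4 (6,3) count=0: revealed 10 new [(3,2) (3,3) (4,2) (4,3) (4,4) (5,2) (5,3) (5,4) (6,3) (6,4)] -> total=13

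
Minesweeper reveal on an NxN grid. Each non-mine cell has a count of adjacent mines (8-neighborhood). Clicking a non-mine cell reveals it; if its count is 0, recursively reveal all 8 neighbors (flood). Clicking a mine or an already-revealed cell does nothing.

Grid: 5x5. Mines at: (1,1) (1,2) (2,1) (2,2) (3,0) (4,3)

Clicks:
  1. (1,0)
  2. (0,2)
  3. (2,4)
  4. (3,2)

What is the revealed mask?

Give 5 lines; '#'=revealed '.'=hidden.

Answer: ..###
#..##
...##
..###
.....

Derivation:
Click 1 (1,0) count=2: revealed 1 new [(1,0)] -> total=1
Click 2 (0,2) count=2: revealed 1 new [(0,2)] -> total=2
Click 3 (2,4) count=0: revealed 8 new [(0,3) (0,4) (1,3) (1,4) (2,3) (2,4) (3,3) (3,4)] -> total=10
Click 4 (3,2) count=3: revealed 1 new [(3,2)] -> total=11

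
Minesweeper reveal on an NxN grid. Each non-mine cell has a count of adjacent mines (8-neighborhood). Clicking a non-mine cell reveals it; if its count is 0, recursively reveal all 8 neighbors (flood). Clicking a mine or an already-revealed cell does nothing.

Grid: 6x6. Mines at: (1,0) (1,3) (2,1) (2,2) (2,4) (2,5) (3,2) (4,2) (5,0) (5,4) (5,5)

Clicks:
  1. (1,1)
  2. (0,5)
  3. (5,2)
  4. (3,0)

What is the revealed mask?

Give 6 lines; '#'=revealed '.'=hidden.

Answer: ....##
.#..##
......
#.....
......
..#...

Derivation:
Click 1 (1,1) count=3: revealed 1 new [(1,1)] -> total=1
Click 2 (0,5) count=0: revealed 4 new [(0,4) (0,5) (1,4) (1,5)] -> total=5
Click 3 (5,2) count=1: revealed 1 new [(5,2)] -> total=6
Click 4 (3,0) count=1: revealed 1 new [(3,0)] -> total=7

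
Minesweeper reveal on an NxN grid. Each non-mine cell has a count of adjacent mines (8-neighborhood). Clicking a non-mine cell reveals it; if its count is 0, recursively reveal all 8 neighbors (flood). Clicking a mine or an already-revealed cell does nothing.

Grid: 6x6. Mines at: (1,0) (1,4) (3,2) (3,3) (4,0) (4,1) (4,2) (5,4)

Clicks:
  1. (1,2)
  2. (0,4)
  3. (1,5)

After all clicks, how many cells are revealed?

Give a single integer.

Answer: 11

Derivation:
Click 1 (1,2) count=0: revealed 9 new [(0,1) (0,2) (0,3) (1,1) (1,2) (1,3) (2,1) (2,2) (2,3)] -> total=9
Click 2 (0,4) count=1: revealed 1 new [(0,4)] -> total=10
Click 3 (1,5) count=1: revealed 1 new [(1,5)] -> total=11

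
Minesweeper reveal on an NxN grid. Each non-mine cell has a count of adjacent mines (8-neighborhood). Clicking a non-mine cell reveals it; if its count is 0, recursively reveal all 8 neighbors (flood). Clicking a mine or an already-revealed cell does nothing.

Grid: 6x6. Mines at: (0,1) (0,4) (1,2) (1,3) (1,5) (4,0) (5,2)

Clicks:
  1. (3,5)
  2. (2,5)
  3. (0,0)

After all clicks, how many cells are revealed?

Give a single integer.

Click 1 (3,5) count=0: revealed 18 new [(2,1) (2,2) (2,3) (2,4) (2,5) (3,1) (3,2) (3,3) (3,4) (3,5) (4,1) (4,2) (4,3) (4,4) (4,5) (5,3) (5,4) (5,5)] -> total=18
Click 2 (2,5) count=1: revealed 0 new [(none)] -> total=18
Click 3 (0,0) count=1: revealed 1 new [(0,0)] -> total=19

Answer: 19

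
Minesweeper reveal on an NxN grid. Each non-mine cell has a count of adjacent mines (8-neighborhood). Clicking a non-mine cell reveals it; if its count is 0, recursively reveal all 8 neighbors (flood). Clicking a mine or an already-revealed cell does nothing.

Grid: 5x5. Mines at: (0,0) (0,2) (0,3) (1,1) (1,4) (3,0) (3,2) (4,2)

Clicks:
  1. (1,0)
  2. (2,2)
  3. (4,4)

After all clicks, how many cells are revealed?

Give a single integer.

Click 1 (1,0) count=2: revealed 1 new [(1,0)] -> total=1
Click 2 (2,2) count=2: revealed 1 new [(2,2)] -> total=2
Click 3 (4,4) count=0: revealed 6 new [(2,3) (2,4) (3,3) (3,4) (4,3) (4,4)] -> total=8

Answer: 8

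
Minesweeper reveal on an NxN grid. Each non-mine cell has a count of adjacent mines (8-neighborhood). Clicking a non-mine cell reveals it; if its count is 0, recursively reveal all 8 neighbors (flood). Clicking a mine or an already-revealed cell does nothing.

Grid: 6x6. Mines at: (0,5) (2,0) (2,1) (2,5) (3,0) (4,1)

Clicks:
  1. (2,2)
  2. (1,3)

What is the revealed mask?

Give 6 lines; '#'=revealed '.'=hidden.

Click 1 (2,2) count=1: revealed 1 new [(2,2)] -> total=1
Click 2 (1,3) count=0: revealed 24 new [(0,0) (0,1) (0,2) (0,3) (0,4) (1,0) (1,1) (1,2) (1,3) (1,4) (2,3) (2,4) (3,2) (3,3) (3,4) (3,5) (4,2) (4,3) (4,4) (4,5) (5,2) (5,3) (5,4) (5,5)] -> total=25

Answer: #####.
#####.
..###.
..####
..####
..####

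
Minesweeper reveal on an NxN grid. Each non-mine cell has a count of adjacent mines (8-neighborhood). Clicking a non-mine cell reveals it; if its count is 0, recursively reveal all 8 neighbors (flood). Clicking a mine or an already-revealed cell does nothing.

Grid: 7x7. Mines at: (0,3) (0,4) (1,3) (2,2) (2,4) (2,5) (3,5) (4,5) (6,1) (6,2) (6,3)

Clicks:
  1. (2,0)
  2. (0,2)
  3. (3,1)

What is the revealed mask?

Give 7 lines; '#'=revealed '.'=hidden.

Click 1 (2,0) count=0: revealed 23 new [(0,0) (0,1) (0,2) (1,0) (1,1) (1,2) (2,0) (2,1) (3,0) (3,1) (3,2) (3,3) (3,4) (4,0) (4,1) (4,2) (4,3) (4,4) (5,0) (5,1) (5,2) (5,3) (5,4)] -> total=23
Click 2 (0,2) count=2: revealed 0 new [(none)] -> total=23
Click 3 (3,1) count=1: revealed 0 new [(none)] -> total=23

Answer: ###....
###....
##.....
#####..
#####..
#####..
.......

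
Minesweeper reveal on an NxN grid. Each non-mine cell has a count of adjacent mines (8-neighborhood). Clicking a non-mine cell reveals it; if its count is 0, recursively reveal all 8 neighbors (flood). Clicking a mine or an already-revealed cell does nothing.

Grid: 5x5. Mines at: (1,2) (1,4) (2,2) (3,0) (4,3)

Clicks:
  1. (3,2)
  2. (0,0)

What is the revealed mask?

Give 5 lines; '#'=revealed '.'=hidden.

Answer: ##...
##...
##...
..#..
.....

Derivation:
Click 1 (3,2) count=2: revealed 1 new [(3,2)] -> total=1
Click 2 (0,0) count=0: revealed 6 new [(0,0) (0,1) (1,0) (1,1) (2,0) (2,1)] -> total=7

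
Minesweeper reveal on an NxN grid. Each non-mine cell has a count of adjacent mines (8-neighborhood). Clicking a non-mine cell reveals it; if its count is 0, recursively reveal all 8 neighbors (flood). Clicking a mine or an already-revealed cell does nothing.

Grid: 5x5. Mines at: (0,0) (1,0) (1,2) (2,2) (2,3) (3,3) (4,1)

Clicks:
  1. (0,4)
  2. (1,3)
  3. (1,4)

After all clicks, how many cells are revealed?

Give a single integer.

Answer: 4

Derivation:
Click 1 (0,4) count=0: revealed 4 new [(0,3) (0,4) (1,3) (1,4)] -> total=4
Click 2 (1,3) count=3: revealed 0 new [(none)] -> total=4
Click 3 (1,4) count=1: revealed 0 new [(none)] -> total=4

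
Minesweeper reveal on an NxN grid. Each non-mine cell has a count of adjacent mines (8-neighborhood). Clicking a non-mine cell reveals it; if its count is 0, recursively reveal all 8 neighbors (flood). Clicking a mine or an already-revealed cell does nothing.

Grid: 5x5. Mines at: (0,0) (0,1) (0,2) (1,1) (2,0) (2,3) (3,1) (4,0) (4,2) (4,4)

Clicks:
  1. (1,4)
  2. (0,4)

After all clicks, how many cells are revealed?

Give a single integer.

Answer: 4

Derivation:
Click 1 (1,4) count=1: revealed 1 new [(1,4)] -> total=1
Click 2 (0,4) count=0: revealed 3 new [(0,3) (0,4) (1,3)] -> total=4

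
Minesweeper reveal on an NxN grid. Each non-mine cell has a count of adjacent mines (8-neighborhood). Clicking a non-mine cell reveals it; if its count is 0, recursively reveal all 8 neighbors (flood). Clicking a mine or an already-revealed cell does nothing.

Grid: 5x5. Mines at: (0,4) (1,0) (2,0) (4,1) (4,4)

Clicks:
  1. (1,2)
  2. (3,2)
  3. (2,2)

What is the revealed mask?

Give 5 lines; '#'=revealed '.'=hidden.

Answer: .###.
.####
.####
.####
.....

Derivation:
Click 1 (1,2) count=0: revealed 15 new [(0,1) (0,2) (0,3) (1,1) (1,2) (1,3) (1,4) (2,1) (2,2) (2,3) (2,4) (3,1) (3,2) (3,3) (3,4)] -> total=15
Click 2 (3,2) count=1: revealed 0 new [(none)] -> total=15
Click 3 (2,2) count=0: revealed 0 new [(none)] -> total=15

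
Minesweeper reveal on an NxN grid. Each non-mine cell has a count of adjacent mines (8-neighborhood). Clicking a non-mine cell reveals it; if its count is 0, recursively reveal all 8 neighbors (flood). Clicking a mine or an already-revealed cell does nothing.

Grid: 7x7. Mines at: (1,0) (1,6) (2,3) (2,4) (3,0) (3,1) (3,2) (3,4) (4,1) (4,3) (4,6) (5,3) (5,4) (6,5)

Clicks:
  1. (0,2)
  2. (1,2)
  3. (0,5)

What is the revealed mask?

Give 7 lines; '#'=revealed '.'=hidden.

Answer: .#####.
.#####.
.......
.......
.......
.......
.......

Derivation:
Click 1 (0,2) count=0: revealed 10 new [(0,1) (0,2) (0,3) (0,4) (0,5) (1,1) (1,2) (1,3) (1,4) (1,5)] -> total=10
Click 2 (1,2) count=1: revealed 0 new [(none)] -> total=10
Click 3 (0,5) count=1: revealed 0 new [(none)] -> total=10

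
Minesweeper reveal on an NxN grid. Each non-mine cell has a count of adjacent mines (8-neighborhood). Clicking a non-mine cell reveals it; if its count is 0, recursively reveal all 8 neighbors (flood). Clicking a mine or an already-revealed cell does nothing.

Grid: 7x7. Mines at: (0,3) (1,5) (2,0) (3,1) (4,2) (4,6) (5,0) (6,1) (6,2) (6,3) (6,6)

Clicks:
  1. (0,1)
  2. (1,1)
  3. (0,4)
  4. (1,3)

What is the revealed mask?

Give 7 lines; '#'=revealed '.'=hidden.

Click 1 (0,1) count=0: revealed 6 new [(0,0) (0,1) (0,2) (1,0) (1,1) (1,2)] -> total=6
Click 2 (1,1) count=1: revealed 0 new [(none)] -> total=6
Click 3 (0,4) count=2: revealed 1 new [(0,4)] -> total=7
Click 4 (1,3) count=1: revealed 1 new [(1,3)] -> total=8

Answer: ###.#..
####...
.......
.......
.......
.......
.......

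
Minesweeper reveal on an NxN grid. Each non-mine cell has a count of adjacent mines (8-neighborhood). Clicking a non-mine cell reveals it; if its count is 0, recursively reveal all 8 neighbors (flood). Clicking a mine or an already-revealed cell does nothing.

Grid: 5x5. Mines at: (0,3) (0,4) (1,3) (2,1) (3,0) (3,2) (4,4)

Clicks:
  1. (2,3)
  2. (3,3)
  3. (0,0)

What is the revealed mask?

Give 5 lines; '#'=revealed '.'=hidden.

Click 1 (2,3) count=2: revealed 1 new [(2,3)] -> total=1
Click 2 (3,3) count=2: revealed 1 new [(3,3)] -> total=2
Click 3 (0,0) count=0: revealed 6 new [(0,0) (0,1) (0,2) (1,0) (1,1) (1,2)] -> total=8

Answer: ###..
###..
...#.
...#.
.....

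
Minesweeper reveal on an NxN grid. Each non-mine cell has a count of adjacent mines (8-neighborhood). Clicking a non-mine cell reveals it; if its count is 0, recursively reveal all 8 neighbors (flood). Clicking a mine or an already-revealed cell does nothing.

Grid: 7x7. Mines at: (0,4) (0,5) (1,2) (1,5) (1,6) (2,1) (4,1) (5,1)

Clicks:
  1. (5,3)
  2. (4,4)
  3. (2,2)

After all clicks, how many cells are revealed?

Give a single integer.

Answer: 25

Derivation:
Click 1 (5,3) count=0: revealed 25 new [(2,2) (2,3) (2,4) (2,5) (2,6) (3,2) (3,3) (3,4) (3,5) (3,6) (4,2) (4,3) (4,4) (4,5) (4,6) (5,2) (5,3) (5,4) (5,5) (5,6) (6,2) (6,3) (6,4) (6,5) (6,6)] -> total=25
Click 2 (4,4) count=0: revealed 0 new [(none)] -> total=25
Click 3 (2,2) count=2: revealed 0 new [(none)] -> total=25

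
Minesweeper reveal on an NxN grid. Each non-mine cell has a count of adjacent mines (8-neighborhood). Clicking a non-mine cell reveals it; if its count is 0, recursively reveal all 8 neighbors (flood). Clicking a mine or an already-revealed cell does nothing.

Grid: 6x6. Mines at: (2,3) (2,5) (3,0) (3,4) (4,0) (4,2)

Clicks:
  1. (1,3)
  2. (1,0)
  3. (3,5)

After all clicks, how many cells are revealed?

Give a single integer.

Click 1 (1,3) count=1: revealed 1 new [(1,3)] -> total=1
Click 2 (1,0) count=0: revealed 14 new [(0,0) (0,1) (0,2) (0,3) (0,4) (0,5) (1,0) (1,1) (1,2) (1,4) (1,5) (2,0) (2,1) (2,2)] -> total=15
Click 3 (3,5) count=2: revealed 1 new [(3,5)] -> total=16

Answer: 16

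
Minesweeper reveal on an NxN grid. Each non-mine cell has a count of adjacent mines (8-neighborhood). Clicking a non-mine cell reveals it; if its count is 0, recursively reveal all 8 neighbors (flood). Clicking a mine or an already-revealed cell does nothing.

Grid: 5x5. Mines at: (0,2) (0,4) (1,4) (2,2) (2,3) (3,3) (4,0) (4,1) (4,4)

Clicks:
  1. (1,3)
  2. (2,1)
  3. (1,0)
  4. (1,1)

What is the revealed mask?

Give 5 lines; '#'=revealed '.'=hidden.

Answer: ##...
##.#.
##...
##...
.....

Derivation:
Click 1 (1,3) count=5: revealed 1 new [(1,3)] -> total=1
Click 2 (2,1) count=1: revealed 1 new [(2,1)] -> total=2
Click 3 (1,0) count=0: revealed 7 new [(0,0) (0,1) (1,0) (1,1) (2,0) (3,0) (3,1)] -> total=9
Click 4 (1,1) count=2: revealed 0 new [(none)] -> total=9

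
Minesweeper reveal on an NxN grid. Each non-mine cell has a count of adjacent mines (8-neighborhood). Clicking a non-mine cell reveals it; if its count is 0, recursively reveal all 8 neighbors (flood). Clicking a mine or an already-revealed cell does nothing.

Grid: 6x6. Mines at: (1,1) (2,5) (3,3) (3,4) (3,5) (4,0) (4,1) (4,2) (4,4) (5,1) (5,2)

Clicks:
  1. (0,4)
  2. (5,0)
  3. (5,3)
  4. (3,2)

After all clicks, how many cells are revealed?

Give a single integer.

Answer: 14

Derivation:
Click 1 (0,4) count=0: revealed 11 new [(0,2) (0,3) (0,4) (0,5) (1,2) (1,3) (1,4) (1,5) (2,2) (2,3) (2,4)] -> total=11
Click 2 (5,0) count=3: revealed 1 new [(5,0)] -> total=12
Click 3 (5,3) count=3: revealed 1 new [(5,3)] -> total=13
Click 4 (3,2) count=3: revealed 1 new [(3,2)] -> total=14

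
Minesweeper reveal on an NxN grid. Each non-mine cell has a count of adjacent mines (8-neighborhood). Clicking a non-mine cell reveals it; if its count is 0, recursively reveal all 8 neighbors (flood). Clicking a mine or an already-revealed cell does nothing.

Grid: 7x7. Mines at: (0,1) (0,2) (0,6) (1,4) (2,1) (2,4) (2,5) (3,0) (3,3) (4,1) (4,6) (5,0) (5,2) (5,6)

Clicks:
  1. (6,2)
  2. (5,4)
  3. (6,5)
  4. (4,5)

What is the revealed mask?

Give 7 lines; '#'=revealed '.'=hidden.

Click 1 (6,2) count=1: revealed 1 new [(6,2)] -> total=1
Click 2 (5,4) count=0: revealed 9 new [(4,3) (4,4) (4,5) (5,3) (5,4) (5,5) (6,3) (6,4) (6,5)] -> total=10
Click 3 (6,5) count=1: revealed 0 new [(none)] -> total=10
Click 4 (4,5) count=2: revealed 0 new [(none)] -> total=10

Answer: .......
.......
.......
.......
...###.
...###.
..####.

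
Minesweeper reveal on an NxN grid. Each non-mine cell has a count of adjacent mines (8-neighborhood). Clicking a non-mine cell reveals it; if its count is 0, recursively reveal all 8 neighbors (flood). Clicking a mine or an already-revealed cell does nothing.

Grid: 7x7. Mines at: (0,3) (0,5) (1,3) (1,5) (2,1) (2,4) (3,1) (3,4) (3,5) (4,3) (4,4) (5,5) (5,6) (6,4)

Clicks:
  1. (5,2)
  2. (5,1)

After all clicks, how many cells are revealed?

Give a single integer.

Answer: 11

Derivation:
Click 1 (5,2) count=1: revealed 1 new [(5,2)] -> total=1
Click 2 (5,1) count=0: revealed 10 new [(4,0) (4,1) (4,2) (5,0) (5,1) (5,3) (6,0) (6,1) (6,2) (6,3)] -> total=11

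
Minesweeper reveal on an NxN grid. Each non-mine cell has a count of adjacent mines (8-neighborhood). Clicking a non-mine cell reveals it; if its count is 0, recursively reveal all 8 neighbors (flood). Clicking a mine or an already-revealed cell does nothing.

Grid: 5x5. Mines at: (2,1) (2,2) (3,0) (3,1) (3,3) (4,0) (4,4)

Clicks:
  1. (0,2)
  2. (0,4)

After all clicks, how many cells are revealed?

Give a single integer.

Answer: 12

Derivation:
Click 1 (0,2) count=0: revealed 12 new [(0,0) (0,1) (0,2) (0,3) (0,4) (1,0) (1,1) (1,2) (1,3) (1,4) (2,3) (2,4)] -> total=12
Click 2 (0,4) count=0: revealed 0 new [(none)] -> total=12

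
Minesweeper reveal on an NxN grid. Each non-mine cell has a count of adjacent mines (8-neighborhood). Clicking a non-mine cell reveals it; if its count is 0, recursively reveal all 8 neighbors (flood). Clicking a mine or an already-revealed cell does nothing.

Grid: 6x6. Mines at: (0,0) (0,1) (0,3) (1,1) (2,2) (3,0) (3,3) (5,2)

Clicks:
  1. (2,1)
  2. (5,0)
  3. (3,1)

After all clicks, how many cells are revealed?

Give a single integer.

Click 1 (2,1) count=3: revealed 1 new [(2,1)] -> total=1
Click 2 (5,0) count=0: revealed 4 new [(4,0) (4,1) (5,0) (5,1)] -> total=5
Click 3 (3,1) count=2: revealed 1 new [(3,1)] -> total=6

Answer: 6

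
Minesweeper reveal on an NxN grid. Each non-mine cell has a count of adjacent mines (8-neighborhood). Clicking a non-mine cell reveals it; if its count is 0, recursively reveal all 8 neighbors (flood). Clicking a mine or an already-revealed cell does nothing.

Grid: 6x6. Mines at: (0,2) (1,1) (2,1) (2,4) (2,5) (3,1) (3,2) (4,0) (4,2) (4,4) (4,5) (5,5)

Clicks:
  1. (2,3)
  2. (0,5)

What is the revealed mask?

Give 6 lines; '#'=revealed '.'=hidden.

Answer: ...###
...###
...#..
......
......
......

Derivation:
Click 1 (2,3) count=2: revealed 1 new [(2,3)] -> total=1
Click 2 (0,5) count=0: revealed 6 new [(0,3) (0,4) (0,5) (1,3) (1,4) (1,5)] -> total=7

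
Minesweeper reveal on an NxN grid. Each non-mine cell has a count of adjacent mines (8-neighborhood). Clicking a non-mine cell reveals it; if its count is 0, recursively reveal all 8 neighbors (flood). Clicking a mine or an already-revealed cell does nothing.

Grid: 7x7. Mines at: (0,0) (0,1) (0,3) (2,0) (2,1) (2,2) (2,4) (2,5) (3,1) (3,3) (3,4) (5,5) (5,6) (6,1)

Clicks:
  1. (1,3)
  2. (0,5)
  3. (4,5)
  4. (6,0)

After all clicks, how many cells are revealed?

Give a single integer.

Answer: 9

Derivation:
Click 1 (1,3) count=3: revealed 1 new [(1,3)] -> total=1
Click 2 (0,5) count=0: revealed 6 new [(0,4) (0,5) (0,6) (1,4) (1,5) (1,6)] -> total=7
Click 3 (4,5) count=3: revealed 1 new [(4,5)] -> total=8
Click 4 (6,0) count=1: revealed 1 new [(6,0)] -> total=9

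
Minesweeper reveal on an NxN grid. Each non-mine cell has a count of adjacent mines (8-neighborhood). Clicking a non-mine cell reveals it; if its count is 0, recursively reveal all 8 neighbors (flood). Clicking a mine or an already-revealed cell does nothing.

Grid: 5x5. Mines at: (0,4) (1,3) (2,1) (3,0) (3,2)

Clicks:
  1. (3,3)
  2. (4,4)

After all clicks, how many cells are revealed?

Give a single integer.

Click 1 (3,3) count=1: revealed 1 new [(3,3)] -> total=1
Click 2 (4,4) count=0: revealed 5 new [(2,3) (2,4) (3,4) (4,3) (4,4)] -> total=6

Answer: 6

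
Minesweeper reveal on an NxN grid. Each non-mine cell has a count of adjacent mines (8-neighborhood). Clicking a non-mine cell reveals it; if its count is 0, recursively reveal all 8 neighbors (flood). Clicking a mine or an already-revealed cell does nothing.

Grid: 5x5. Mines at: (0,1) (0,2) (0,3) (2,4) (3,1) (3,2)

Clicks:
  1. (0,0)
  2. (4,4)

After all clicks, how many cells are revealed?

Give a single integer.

Answer: 5

Derivation:
Click 1 (0,0) count=1: revealed 1 new [(0,0)] -> total=1
Click 2 (4,4) count=0: revealed 4 new [(3,3) (3,4) (4,3) (4,4)] -> total=5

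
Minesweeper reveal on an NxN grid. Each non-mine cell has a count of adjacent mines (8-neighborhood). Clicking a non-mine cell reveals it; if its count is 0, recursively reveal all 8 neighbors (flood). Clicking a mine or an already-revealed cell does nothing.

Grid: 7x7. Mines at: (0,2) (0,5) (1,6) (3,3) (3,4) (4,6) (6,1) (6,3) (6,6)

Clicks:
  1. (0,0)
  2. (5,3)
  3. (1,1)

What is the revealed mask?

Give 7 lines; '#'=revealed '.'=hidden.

Click 1 (0,0) count=0: revealed 17 new [(0,0) (0,1) (1,0) (1,1) (1,2) (2,0) (2,1) (2,2) (3,0) (3,1) (3,2) (4,0) (4,1) (4,2) (5,0) (5,1) (5,2)] -> total=17
Click 2 (5,3) count=1: revealed 1 new [(5,3)] -> total=18
Click 3 (1,1) count=1: revealed 0 new [(none)] -> total=18

Answer: ##.....
###....
###....
###....
###....
####...
.......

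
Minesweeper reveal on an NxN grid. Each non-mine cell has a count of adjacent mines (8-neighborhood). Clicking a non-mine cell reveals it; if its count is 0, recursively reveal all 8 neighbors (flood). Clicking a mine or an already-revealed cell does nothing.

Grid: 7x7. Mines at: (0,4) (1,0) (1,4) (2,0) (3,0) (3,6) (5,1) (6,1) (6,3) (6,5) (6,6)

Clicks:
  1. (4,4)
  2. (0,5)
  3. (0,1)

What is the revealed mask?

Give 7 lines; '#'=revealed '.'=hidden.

Click 1 (4,4) count=0: revealed 25 new [(0,1) (0,2) (0,3) (1,1) (1,2) (1,3) (2,1) (2,2) (2,3) (2,4) (2,5) (3,1) (3,2) (3,3) (3,4) (3,5) (4,1) (4,2) (4,3) (4,4) (4,5) (5,2) (5,3) (5,4) (5,5)] -> total=25
Click 2 (0,5) count=2: revealed 1 new [(0,5)] -> total=26
Click 3 (0,1) count=1: revealed 0 new [(none)] -> total=26

Answer: .###.#.
.###...
.#####.
.#####.
.#####.
..####.
.......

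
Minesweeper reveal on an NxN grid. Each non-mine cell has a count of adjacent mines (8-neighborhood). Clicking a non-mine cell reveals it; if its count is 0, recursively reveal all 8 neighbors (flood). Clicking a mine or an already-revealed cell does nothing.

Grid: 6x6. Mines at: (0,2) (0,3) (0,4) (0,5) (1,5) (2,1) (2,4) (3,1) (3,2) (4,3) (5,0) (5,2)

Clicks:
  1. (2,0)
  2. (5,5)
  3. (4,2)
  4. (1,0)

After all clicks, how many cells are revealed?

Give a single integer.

Answer: 9

Derivation:
Click 1 (2,0) count=2: revealed 1 new [(2,0)] -> total=1
Click 2 (5,5) count=0: revealed 6 new [(3,4) (3,5) (4,4) (4,5) (5,4) (5,5)] -> total=7
Click 3 (4,2) count=4: revealed 1 new [(4,2)] -> total=8
Click 4 (1,0) count=1: revealed 1 new [(1,0)] -> total=9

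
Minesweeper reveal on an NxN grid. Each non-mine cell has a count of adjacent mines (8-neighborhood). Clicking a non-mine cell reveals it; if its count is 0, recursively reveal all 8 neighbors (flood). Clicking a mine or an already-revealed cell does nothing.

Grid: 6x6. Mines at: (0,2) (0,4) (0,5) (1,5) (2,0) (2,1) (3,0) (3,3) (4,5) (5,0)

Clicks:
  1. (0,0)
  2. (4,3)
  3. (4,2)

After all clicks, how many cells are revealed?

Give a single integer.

Click 1 (0,0) count=0: revealed 4 new [(0,0) (0,1) (1,0) (1,1)] -> total=4
Click 2 (4,3) count=1: revealed 1 new [(4,3)] -> total=5
Click 3 (4,2) count=1: revealed 1 new [(4,2)] -> total=6

Answer: 6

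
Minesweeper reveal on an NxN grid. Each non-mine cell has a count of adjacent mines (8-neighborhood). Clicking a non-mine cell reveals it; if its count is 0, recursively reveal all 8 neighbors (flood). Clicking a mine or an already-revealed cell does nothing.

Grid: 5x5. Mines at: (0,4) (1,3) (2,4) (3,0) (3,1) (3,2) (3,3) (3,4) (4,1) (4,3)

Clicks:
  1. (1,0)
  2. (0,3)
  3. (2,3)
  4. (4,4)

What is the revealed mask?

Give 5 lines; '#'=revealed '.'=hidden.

Click 1 (1,0) count=0: revealed 9 new [(0,0) (0,1) (0,2) (1,0) (1,1) (1,2) (2,0) (2,1) (2,2)] -> total=9
Click 2 (0,3) count=2: revealed 1 new [(0,3)] -> total=10
Click 3 (2,3) count=5: revealed 1 new [(2,3)] -> total=11
Click 4 (4,4) count=3: revealed 1 new [(4,4)] -> total=12

Answer: ####.
###..
####.
.....
....#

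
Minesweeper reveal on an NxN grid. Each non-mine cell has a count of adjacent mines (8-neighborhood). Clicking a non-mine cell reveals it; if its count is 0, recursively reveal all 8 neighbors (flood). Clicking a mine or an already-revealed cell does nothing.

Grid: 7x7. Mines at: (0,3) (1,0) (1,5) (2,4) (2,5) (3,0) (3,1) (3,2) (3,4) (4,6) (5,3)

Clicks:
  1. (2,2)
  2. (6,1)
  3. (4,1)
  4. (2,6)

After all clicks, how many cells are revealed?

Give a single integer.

Click 1 (2,2) count=2: revealed 1 new [(2,2)] -> total=1
Click 2 (6,1) count=0: revealed 9 new [(4,0) (4,1) (4,2) (5,0) (5,1) (5,2) (6,0) (6,1) (6,2)] -> total=10
Click 3 (4,1) count=3: revealed 0 new [(none)] -> total=10
Click 4 (2,6) count=2: revealed 1 new [(2,6)] -> total=11

Answer: 11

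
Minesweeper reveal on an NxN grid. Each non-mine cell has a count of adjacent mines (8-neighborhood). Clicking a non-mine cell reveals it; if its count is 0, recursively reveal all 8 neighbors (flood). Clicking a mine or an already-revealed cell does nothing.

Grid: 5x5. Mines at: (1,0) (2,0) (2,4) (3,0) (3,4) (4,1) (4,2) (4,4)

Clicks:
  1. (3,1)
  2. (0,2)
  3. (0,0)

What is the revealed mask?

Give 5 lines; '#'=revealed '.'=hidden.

Click 1 (3,1) count=4: revealed 1 new [(3,1)] -> total=1
Click 2 (0,2) count=0: revealed 13 new [(0,1) (0,2) (0,3) (0,4) (1,1) (1,2) (1,3) (1,4) (2,1) (2,2) (2,3) (3,2) (3,3)] -> total=14
Click 3 (0,0) count=1: revealed 1 new [(0,0)] -> total=15

Answer: #####
.####
.###.
.###.
.....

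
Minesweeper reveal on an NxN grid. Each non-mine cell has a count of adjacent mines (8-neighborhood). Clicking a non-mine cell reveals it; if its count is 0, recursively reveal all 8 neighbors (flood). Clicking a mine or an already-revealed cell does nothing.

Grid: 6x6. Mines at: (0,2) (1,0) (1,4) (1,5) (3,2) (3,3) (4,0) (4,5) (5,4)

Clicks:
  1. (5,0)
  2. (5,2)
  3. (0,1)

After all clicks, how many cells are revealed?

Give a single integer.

Answer: 8

Derivation:
Click 1 (5,0) count=1: revealed 1 new [(5,0)] -> total=1
Click 2 (5,2) count=0: revealed 6 new [(4,1) (4,2) (4,3) (5,1) (5,2) (5,3)] -> total=7
Click 3 (0,1) count=2: revealed 1 new [(0,1)] -> total=8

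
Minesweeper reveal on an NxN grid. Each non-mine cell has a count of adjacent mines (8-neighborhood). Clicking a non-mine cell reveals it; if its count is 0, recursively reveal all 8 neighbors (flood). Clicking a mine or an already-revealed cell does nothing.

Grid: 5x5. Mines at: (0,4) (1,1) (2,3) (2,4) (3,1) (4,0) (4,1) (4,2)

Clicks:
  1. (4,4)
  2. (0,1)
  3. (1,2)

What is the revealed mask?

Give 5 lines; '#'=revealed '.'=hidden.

Click 1 (4,4) count=0: revealed 4 new [(3,3) (3,4) (4,3) (4,4)] -> total=4
Click 2 (0,1) count=1: revealed 1 new [(0,1)] -> total=5
Click 3 (1,2) count=2: revealed 1 new [(1,2)] -> total=6

Answer: .#...
..#..
.....
...##
...##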